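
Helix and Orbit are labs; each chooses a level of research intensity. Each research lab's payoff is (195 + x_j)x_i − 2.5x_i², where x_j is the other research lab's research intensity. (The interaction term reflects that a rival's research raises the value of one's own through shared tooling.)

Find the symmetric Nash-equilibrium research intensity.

48.75

Helix's payoff is (195 + x_O)x_H − 2.5x_H².
∂π/∂x_H = 195 + x_O − 5x_H = 0, so x_H = 39 + 0.2x_O.
By symmetry x_O = x_H; substituting into the reaction function, 0.8x_H = 39 and x_H = 48.75.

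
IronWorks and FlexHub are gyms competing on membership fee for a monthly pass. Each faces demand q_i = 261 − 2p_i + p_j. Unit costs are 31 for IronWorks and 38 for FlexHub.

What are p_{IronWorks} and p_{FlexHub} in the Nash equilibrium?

IronWorks's profit: π = (p_{IronWorks} − 31)(261 − 2p_{IronWorks} + p_{FlexHub}).
∂π/∂p_{IronWorks} = 323 − 4p_{IronWorks} + p_{FlexHub} = 0 ⇒ p_{IronWorks} = 80.75 + 0.25p_{FlexHub}.
Similarly p_{FlexHub} = 84.25 + 0.25p_{IronWorks}.
Substituting the second reaction function into the first: p_{IronWorks} = 80.75 + 0.25(84.25 + 0.25p_{IronWorks}), which gives 0.9375p_{IronWorks} = 101.8125 ⇒ p_{IronWorks} = 108.6.
Then p_{FlexHub} = 84.25 + 0.25·108.6 = 111.4.

108.6, 111.4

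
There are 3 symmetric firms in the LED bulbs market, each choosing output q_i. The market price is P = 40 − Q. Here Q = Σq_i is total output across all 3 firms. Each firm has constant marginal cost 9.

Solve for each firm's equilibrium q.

A representative firm's profit is π_i = q_i(40 − Q) − 9q_i, with Q = q_i + Σ_{j≠i} q_j.
First-order condition: 31 − 2q_i − Σ_{j≠i} q_j = 0.
In a symmetric equilibrium every firm chooses the same q, so Σ_{j≠i} q_j = 2q. The condition becomes 31 − 4q = 0, giving q = 31/4 = 7.75.

7.75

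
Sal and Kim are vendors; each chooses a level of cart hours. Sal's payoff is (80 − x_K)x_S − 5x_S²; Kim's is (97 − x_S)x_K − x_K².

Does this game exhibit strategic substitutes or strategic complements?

strategic substitutes

Expanding Sal's payoff: 80x_S − x_Kx_S − 5x_S².
∂π/∂x_S = 80 − x_K − 10x_S = 0, so x_S = 8 − 0.1x_K.
The best-response slope dx_S/dx_K = −0.1 < 0: the reaction function is downward-sloping, so the choices are strategic substitutes.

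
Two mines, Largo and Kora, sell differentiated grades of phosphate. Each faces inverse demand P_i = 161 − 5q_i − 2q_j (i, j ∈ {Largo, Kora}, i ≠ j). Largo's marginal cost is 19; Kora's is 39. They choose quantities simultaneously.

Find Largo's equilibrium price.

Mine Largo's profit: π = q_{Largo}(161 − 5q_{Largo} − 2q_{Kora}) − 19q_{Largo}.
∂π/∂q_{Largo} = 142 − 10q_{Largo} − 2q_{Kora} = 0 ⇒ q_{Largo} = 14.2 − 0.2q_{Kora}.
Similarly q_{Kora} = 12.2 − 0.2q_{Largo}.
Solving the two reaction functions simultaneously: (1 − (−0.2)(−0.2))q_{Largo} = 14.2 − 0.2·12.2, so 0.96q_{Largo} = 11.76 and q_{Largo} = 12.25.
Then q_{Kora} = 12.2 − 0.2·12.25 = 9.75.
P_{Largo} = 161 − 5·12.25 − 2·9.75 = 80.25.

80.25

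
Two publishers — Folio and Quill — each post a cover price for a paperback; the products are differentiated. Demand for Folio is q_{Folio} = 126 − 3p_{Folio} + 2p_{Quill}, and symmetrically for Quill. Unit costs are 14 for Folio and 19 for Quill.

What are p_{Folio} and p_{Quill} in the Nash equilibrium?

Folio's profit: π = (p_{Folio} − 14)(126 − 3p_{Folio} + 2p_{Quill}).
∂π/∂p_{Folio} = 168 − 6p_{Folio} + 2p_{Quill} = 0 ⇒ p_{Folio} = 28 + (1/3)p_{Quill}.
Similarly p_{Quill} = 30.5 + (1/3)p_{Folio}.
Solving the two reaction functions simultaneously: (1 − (1/3)(1/3))p_{Folio} = 28 + (1/3)·30.5, so (8/9)p_{Folio} = 229/6 and p_{Folio} = 42.9375.
Then p_{Quill} = 30.5 + (1/3)·42.9375 = 44.8125.

42.9375, 44.8125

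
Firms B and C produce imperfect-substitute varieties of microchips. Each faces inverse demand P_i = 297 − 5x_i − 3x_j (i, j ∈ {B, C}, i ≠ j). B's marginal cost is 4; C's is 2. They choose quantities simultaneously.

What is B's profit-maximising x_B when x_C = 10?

26.3

Firm B's profit: π = x_B(297 − 5x_B − 3x_C) − 4x_B.
∂π/∂x_B = 293 − 10x_B − 3x_C = 0 ⇒ x_B = 29.3 − 0.3x_C.
At x_C = 10: x_B = 29.3 − 0.3·10 = 26.3.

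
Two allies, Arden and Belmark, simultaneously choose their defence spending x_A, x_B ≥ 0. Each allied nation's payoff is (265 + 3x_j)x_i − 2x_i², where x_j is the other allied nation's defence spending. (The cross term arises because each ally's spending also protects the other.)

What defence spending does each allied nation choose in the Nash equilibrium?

Arden's payoff is (265 + 3x_B)x_A − 2x_A².
∂π/∂x_A = 265 + 3x_B − 4x_A = 0, so x_A = 66.25 + 0.75x_B.
By symmetry x_B = x_A; substituting into the reaction function, 0.25x_A = 66.25 and x_A = 265.

265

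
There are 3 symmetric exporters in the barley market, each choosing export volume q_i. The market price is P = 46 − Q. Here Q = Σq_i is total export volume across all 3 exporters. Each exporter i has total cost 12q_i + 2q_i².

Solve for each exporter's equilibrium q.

A representative exporter's profit is π_i = q_i(46 − Q) − 12q_i − 2q_i², with Q = q_i + Σ_{j≠i} q_j.
First-order condition: 34 − 6q_i − Σ_{j≠i} q_j = 0.
Imposing symmetry (q_j = q for all j) turns Σ_{j≠i} q_j into 2q, so 34 = 8q and q = 4.25.

4.25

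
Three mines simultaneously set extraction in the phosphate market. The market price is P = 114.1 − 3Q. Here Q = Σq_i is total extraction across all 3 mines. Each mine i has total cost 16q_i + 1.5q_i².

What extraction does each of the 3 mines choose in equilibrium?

6.54

A representative mine's profit is π_i = q_i(114.1 − 3Q) − 16q_i − 1.5q_i², with Q = q_i + Σ_{j≠i} q_j.
First-order condition: 98.1 − 9q_i − 3Σ_{j≠i} q_j = 0.
With identical mines, set every q_j = q: then 98.1 − 9q − 6q = 0, i.e. q = 98.1/15 = 6.54.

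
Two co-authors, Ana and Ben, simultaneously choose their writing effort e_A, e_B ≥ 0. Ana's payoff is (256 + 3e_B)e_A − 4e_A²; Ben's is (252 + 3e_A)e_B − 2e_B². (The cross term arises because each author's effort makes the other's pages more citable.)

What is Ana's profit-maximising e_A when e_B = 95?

Expanding Ana's payoff: 256e_A + 3e_Be_A − 4e_A².
∂π/∂e_A = 256 + 3e_B − 8e_A = 0, so e_A = 32 + 0.375e_B.
At e_B = 95: e_A = 32 + 0.375·95 = 67.625.

67.625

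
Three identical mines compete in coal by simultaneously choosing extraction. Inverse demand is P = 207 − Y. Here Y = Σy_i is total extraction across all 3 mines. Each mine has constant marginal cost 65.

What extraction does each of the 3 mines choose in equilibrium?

A representative mine's profit is π_i = y_i(207 − Y) − 65y_i, with Y = y_i + Σ_{j≠i} y_j.
First-order condition: 142 − 2y_i − Σ_{j≠i} y_j = 0.
In a symmetric equilibrium every mine chooses the same y, so Σ_{j≠i} y_j = 2y. The condition becomes 142 − 4y = 0, giving y = 142/4 = 35.5.

35.5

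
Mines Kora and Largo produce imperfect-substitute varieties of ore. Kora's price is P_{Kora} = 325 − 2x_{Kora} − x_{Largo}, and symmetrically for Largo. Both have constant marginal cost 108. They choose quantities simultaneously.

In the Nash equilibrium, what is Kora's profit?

Mine Kora's profit: π = x_{Kora}(325 − 2x_{Kora} − x_{Largo}) − 108x_{Kora}.
∂π/∂x_{Kora} = 217 − 4x_{Kora} − x_{Largo} = 0 ⇒ x_{Kora} = 54.25 − 0.25x_{Largo}.
The game is symmetric, so in equilibrium x_{Largo} = x_{Kora}: the reaction function gives 1.25x_{Kora} = 54.25, hence x_{Kora} = 43.4.
P_{Kora} = 325 − 2·43.4 − 43.4 = 194.8.
Profit = (194.8 − 108)·43.4 = 3767.12.

3767.12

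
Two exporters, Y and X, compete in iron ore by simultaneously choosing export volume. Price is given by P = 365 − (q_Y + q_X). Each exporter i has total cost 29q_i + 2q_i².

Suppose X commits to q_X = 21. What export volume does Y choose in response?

Exporter Y's profit: π = q_Y(365 − (q_Y + q_X)) − 29q_Y − 2q_Y².
∂π/∂q_Y = 336 − 6q_Y − q_X = 0, so q_Y = 56 − (1/6)q_X.
At q_X = 21: q_Y = 56 − (1/6)·21 = 52.5.

52.5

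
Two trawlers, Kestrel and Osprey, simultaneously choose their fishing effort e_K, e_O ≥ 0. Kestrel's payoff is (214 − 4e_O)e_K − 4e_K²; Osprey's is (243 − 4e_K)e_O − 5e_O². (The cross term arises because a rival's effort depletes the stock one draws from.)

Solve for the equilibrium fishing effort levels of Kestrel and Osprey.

18.25, 17

Expanding Kestrel's payoff: 214e_K − 4e_Oe_K − 4e_K².
∂π/∂e_K = 214 − 4e_O − 8e_K = 0, so e_K = 26.75 − 0.5e_O.
Likewise for Osprey: e_O = 24.3 − 0.4e_K.
Plugging e_O into Kestrel's best response: e_K = 26.75 − 0.5(24.3 − 0.4e_K) ⇒ 0.8e_K = 14.6, so e_K = 18.25.
Then e_O = 24.3 − 0.4·18.25 = 17.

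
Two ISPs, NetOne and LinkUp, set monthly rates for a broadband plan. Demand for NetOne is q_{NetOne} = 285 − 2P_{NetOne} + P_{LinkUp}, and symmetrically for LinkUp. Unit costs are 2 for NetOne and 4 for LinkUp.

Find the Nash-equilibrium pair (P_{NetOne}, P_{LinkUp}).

NetOne's profit: π = (P_{NetOne} − 2)(285 − 2P_{NetOne} + P_{LinkUp}).
∂π/∂P_{NetOne} = 289 − 4P_{NetOne} + P_{LinkUp} = 0 ⇒ P_{NetOne} = 72.25 + 0.25P_{LinkUp}.
Similarly P_{LinkUp} = 73.25 + 0.25P_{NetOne}.
Substituting the second reaction function into the first: P_{NetOne} = 72.25 + 0.25(73.25 + 0.25P_{NetOne}), which gives 0.9375P_{NetOne} = 90.5625 ⇒ P_{NetOne} = 96.6.
Then P_{LinkUp} = 73.25 + 0.25·96.6 = 97.4.

96.6, 97.4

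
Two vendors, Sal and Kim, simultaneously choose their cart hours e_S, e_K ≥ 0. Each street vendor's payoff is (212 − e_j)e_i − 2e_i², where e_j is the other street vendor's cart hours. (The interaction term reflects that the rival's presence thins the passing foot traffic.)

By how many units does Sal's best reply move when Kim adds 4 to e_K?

-1

Sal's payoff is (212 − e_K)e_S − 2e_S².
∂π/∂e_S = 212 − e_K − 4e_S = 0, so e_S = 53 − 0.25e_K.
The reaction-function slope is −0.25, so a 4-unit rise in e_K moves e_S by −0.25 × 4 = −1. Sal's best response falls — the actions are strategic substitutes.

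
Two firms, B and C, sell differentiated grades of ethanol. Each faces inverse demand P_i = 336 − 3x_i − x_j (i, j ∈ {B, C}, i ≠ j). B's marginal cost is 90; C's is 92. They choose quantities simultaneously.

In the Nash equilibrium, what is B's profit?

3717.12

Firm B's profit: π = x_B(336 − 3x_B − x_C) − 90x_B.
∂π/∂x_B = 246 − 6x_B − x_C = 0 ⇒ x_B = 41 − (1/6)x_C.
Similarly x_C = 122/3 − (1/6)x_B.
Plugging x_C into B's best response: x_B = 41 − (1/6)(122/3 − (1/6)x_B) ⇒ (35/36)x_B = 308/9, so x_B = 35.2.
Then x_C = 122/3 − (1/6)·35.2 = 34.8.
P_B = 336 − 3·35.2 − 34.8 = 195.6.
Profit = (195.6 − 90)·35.2 = 3717.12.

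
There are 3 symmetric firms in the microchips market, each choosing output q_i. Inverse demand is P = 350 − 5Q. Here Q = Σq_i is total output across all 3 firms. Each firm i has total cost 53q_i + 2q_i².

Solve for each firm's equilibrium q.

A representative firm's profit is π_i = q_i(350 − 5Q) − 53q_i − 2q_i², with Q = q_i + Σ_{j≠i} q_j.
First-order condition: 297 − 14q_i − 5Σ_{j≠i} q_j = 0.
In a symmetric equilibrium every firm chooses the same q, so Σ_{j≠i} q_j = 2q. The condition becomes 297 − 24q = 0, giving q = 297/24 = 12.375.

12.375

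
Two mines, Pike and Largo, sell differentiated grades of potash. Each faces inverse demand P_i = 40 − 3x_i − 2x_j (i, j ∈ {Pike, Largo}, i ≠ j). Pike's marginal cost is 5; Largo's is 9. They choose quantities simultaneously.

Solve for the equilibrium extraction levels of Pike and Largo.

4.625, 3.625

Mine Pike's profit: π = x_{Pike}(40 − 3x_{Pike} − 2x_{Largo}) − 5x_{Pike}.
∂π/∂x_{Pike} = 35 − 6x_{Pike} − 2x_{Largo} = 0 ⇒ x_{Pike} = 35/6 − (1/3)x_{Largo}.
Similarly x_{Largo} = 31/6 − (1/3)x_{Pike}.
Solving the two reaction functions simultaneously: (1 − (−1/3)(−1/3))x_{Pike} = 35/6 − (1/3)·(31/6), so (8/9)x_{Pike} = 37/9 and x_{Pike} = 4.625.
Then x_{Largo} = 31/6 − (1/3)·4.625 = 3.625.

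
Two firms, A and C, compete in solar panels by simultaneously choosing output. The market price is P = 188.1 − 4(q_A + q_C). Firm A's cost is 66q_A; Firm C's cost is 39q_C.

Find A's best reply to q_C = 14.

Firm A's profit: π = q_A(188.1 − 4(q_A + q_C)) − 66q_A.
∂π/∂q_A = 122.1 − 8q_A − 4q_C = 0, so q_A = 15.2625 − 0.5q_C.
At q_C = 14: q_A = 15.2625 − 0.5·14 = 8.2625.

8.2625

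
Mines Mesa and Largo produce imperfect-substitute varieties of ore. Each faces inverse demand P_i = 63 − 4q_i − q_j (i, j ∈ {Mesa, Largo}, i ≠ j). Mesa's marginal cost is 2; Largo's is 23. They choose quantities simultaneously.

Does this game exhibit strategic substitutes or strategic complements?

Mine Mesa's profit: π = q_{Mesa}(63 − 4q_{Mesa} − q_{Largo}) − 2q_{Mesa}.
∂π/∂q_{Mesa} = 61 − 8q_{Mesa} − q_{Largo} = 0 ⇒ q_{Mesa} = 7.625 − 0.125q_{Largo}.
The best-response slope dq_{Mesa}/dq_{Largo} = −0.125 < 0: the reaction function is downward-sloping, so the choices are strategic substitutes.

strategic substitutes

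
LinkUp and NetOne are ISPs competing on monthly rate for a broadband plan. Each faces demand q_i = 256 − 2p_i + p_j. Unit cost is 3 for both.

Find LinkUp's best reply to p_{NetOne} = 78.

85

LinkUp's profit: π = (p_{LinkUp} − 3)(256 − 2p_{LinkUp} + p_{NetOne}).
∂π/∂p_{LinkUp} = 262 − 4p_{LinkUp} + p_{NetOne} = 0 ⇒ p_{LinkUp} = 65.5 + 0.25p_{NetOne}.
At p_{NetOne} = 78: p_{LinkUp} = 65.5 + 0.25·78 = 85.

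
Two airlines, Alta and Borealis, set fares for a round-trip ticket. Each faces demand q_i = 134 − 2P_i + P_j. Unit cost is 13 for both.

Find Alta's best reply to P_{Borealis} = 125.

71.25

Alta's profit: π = (P_{Alta} − 13)(134 − 2P_{Alta} + P_{Borealis}).
∂π/∂P_{Alta} = 160 − 4P_{Alta} + P_{Borealis} = 0 ⇒ P_{Alta} = 40 + 0.25P_{Borealis}.
At P_{Borealis} = 125: P_{Alta} = 40 + 0.25·125 = 71.25.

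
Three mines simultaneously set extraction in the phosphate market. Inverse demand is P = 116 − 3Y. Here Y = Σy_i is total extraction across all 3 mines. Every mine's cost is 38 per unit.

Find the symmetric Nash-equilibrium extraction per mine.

A representative mine's profit is π_i = y_i(116 − 3Y) − 38y_i, with Y = y_i + Σ_{j≠i} y_j.
First-order condition: 78 − 6y_i − 3Σ_{j≠i} y_j = 0.
Imposing symmetry (y_j = y for all j) turns Σ_{j≠i} y_j into 2y, so 78 = 12y and y = 6.5.

6.5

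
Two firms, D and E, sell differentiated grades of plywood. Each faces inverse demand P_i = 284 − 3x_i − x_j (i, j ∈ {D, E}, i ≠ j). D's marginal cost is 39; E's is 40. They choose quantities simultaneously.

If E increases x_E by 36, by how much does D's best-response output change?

-6

Firm D's profit: π = x_D(284 − 3x_D − x_E) − 39x_D.
∂π/∂x_D = 245 − 6x_D − x_E = 0 ⇒ x_D = 245/6 − (1/6)x_E.
The reaction-function slope is −1/6, so a 36-unit rise in x_E moves x_D by −1/6 × 36 = −6. D's best response falls — the actions are strategic substitutes.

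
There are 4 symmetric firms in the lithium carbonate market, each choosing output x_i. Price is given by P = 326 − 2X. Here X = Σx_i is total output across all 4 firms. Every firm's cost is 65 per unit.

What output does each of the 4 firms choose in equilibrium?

A representative firm's profit is π_i = x_i(326 − 2X) − 65x_i, with X = x_i + Σ_{j≠i} x_j.
First-order condition: 261 − 4x_i − 2Σ_{j≠i} x_j = 0.
In a symmetric equilibrium every firm chooses the same x, so Σ_{j≠i} x_j = 3x. The condition becomes 261 − 10x = 0, giving x = 261/10 = 26.1.

26.1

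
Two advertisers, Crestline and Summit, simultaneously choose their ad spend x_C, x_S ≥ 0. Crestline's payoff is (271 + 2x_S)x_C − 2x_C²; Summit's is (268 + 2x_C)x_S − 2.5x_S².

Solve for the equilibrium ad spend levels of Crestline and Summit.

Expanding Crestline's payoff: 271x_C + 2x_Sx_C − 2x_C².
∂π/∂x_C = 271 + 2x_S − 4x_C = 0, so x_C = 67.75 + 0.5x_S.
Likewise for Summit: x_S = 53.6 + 0.4x_C.
Solving the two reaction functions simultaneously: (1 − (0.5)(0.4))x_C = 67.75 + 0.5·53.6, so 0.8x_C = 94.55 and x_C = 118.1875.
Then x_S = 53.6 + 0.4·118.1875 = 100.875.

118.1875, 100.875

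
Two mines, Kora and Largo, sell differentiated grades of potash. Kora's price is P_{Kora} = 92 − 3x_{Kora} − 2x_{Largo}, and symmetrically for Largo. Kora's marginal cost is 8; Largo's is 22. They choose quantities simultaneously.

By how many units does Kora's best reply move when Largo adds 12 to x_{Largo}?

Mine Kora's profit: π = x_{Kora}(92 − 3x_{Kora} − 2x_{Largo}) − 8x_{Kora}.
∂π/∂x_{Kora} = 84 − 6x_{Kora} − 2x_{Largo} = 0 ⇒ x_{Kora} = 14 − (1/3)x_{Largo}.
The reaction-function slope is −1/3, so a 12-unit rise in x_{Largo} moves x_{Kora} by −1/3 × 12 = −4. Kora's best response falls — the actions are strategic substitutes.

-4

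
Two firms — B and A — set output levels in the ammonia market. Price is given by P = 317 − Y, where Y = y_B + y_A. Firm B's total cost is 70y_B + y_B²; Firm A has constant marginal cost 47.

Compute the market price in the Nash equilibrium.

Firm B's profit: π = y_B(317 − (y_B + y_A)) − 70y_B − y_B².
∂π/∂y_B = 247 − 4y_B − y_A = 0, so y_B = 61.75 − 0.25y_A.
For A: ∂π/∂y_A = 270 − 2y_A − y_B = 0 ⇒ y_A = 135 − 0.5y_B.
Substituting the second reaction function into the first: y_B = 61.75 − 0.25(135 − 0.5y_B), which gives 0.875y_B = 28 ⇒ y_B = 32.
Then y_A = 135 − 0.5·32 = 119.
Equilibrium price: P = 317 − 151 = 166.

166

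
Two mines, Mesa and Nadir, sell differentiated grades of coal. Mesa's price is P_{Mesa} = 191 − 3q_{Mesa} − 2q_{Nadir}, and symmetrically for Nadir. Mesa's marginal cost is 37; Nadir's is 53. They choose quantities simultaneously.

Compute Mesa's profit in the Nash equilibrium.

Mine Mesa's profit: π = q_{Mesa}(191 − 3q_{Mesa} − 2q_{Nadir}) − 37q_{Mesa}.
∂π/∂q_{Mesa} = 154 − 6q_{Mesa} − 2q_{Nadir} = 0 ⇒ q_{Mesa} = 77/3 − (1/3)q_{Nadir}.
Similarly q_{Nadir} = 23 − (1/3)q_{Mesa}.
Plugging q_{Nadir} into Mesa's best response: q_{Mesa} = 77/3 − (1/3)(23 − (1/3)q_{Mesa}) ⇒ (8/9)q_{Mesa} = 18, so q_{Mesa} = 20.25.
Then q_{Nadir} = 23 − (1/3)·20.25 = 16.25.
P_{Mesa} = 191 − 3·20.25 − 2·16.25 = 97.75.
Profit = (97.75 − 37)·20.25 = 1230.1875.

1230.1875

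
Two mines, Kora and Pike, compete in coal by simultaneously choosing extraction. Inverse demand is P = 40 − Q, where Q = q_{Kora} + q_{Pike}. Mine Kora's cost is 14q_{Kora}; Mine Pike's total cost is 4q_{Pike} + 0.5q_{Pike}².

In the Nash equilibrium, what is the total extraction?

17.6

Mine Kora's profit: π = q_{Kora}(40 − (q_{Kora} + q_{Pike})) − 14q_{Kora}.
∂π/∂q_{Kora} = 26 − 2q_{Kora} − q_{Pike} = 0, so q_{Kora} = 13 − 0.5q_{Pike}.
For Pike: ∂π/∂q_{Pike} = 36 − 3q_{Pike} − q_{Kora} = 0 ⇒ q_{Pike} = 12 − (1/3)q_{Kora}.
Substituting the second reaction function into the first: q_{Kora} = 13 − 0.5(12 − (1/3)q_{Kora}), which gives (5/6)q_{Kora} = 7 ⇒ q_{Kora} = 8.4.
Then q_{Pike} = 12 − (1/3)·8.4 = 9.2.
Total extraction: 8.4 + 9.2 = 17.6.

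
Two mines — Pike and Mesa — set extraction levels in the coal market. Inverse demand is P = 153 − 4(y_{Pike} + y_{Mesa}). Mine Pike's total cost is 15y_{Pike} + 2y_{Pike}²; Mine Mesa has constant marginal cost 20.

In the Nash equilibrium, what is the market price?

Mine Pike's profit: π = y_{Pike}(153 − 4(y_{Pike} + y_{Mesa})) − 15y_{Pike} − 2y_{Pike}².
∂π/∂y_{Pike} = 138 − 12y_{Pike} − 4y_{Mesa} = 0, so y_{Pike} = 11.5 − (1/3)y_{Mesa}.
For Mesa: ∂π/∂y_{Mesa} = 133 − 8y_{Mesa} − 4y_{Pike} = 0 ⇒ y_{Mesa} = 16.625 − 0.5y_{Pike}.
Solving the two reaction functions simultaneously: (1 − (−1/3)(−0.5))y_{Pike} = 11.5 − (1/3)·16.625, so (5/6)y_{Pike} = 143/24 and y_{Pike} = 7.15.
Then y_{Mesa} = 16.625 − 0.5·7.15 = 13.05.
Equilibrium price: P = 153 − 4·20.2 = 72.2.

72.2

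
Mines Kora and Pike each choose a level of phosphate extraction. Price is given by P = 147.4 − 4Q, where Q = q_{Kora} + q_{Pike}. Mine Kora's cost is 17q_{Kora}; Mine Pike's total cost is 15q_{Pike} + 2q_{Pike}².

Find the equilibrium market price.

Mine Kora's profit: π = q_{Kora}(147.4 − 4(q_{Kora} + q_{Pike})) − 17q_{Kora}.
∂π/∂q_{Kora} = 130.4 − 8q_{Kora} − 4q_{Pike} = 0, so q_{Kora} = 16.3 − 0.5q_{Pike}.
For Pike: ∂π/∂q_{Pike} = 132.4 − 12q_{Pike} − 4q_{Kora} = 0 ⇒ q_{Pike} = 331/30 − (1/3)q_{Kora}.
Solving the two reaction functions simultaneously: (1 − (−0.5)(−1/3))q_{Kora} = 16.3 − 0.5·(331/30), so (5/6)q_{Kora} = 647/60 and q_{Kora} = 12.94.
Then q_{Pike} = 331/30 − (1/3)·12.94 = 6.72.
Equilibrium price: P = 147.4 − 4·19.66 = 68.76.

68.76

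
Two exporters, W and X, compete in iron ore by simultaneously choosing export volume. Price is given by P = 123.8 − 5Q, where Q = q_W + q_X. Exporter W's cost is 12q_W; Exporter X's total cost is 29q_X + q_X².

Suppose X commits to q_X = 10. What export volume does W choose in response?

6.18

Exporter W's profit: π = q_W(123.8 − 5(q_W + q_X)) − 12q_W.
∂π/∂q_W = 111.8 − 10q_W − 5q_X = 0, so q_W = 11.18 − 0.5q_X.
At q_X = 10: q_W = 11.18 − 0.5·10 = 6.18.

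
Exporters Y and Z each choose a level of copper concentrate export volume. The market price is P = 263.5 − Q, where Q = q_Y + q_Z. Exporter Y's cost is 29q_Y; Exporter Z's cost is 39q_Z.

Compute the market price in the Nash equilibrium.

110.5

Exporter Y's profit: π = q_Y(263.5 − (q_Y + q_Z)) − 29q_Y.
∂π/∂q_Y = 234.5 − 2q_Y − q_Z = 0, so q_Y = 117.25 − 0.5q_Z.
By the same steps for Z: q_Z = 112.25 − 0.5q_Y.
Solving the two reaction functions simultaneously: (1 − (−0.5)(−0.5))q_Y = 117.25 − 0.5·112.25, so 0.75q_Y = 61.125 and q_Y = 81.5.
Then q_Z = 112.25 − 0.5·81.5 = 71.5.
Equilibrium price: P = 263.5 − 153 = 110.5.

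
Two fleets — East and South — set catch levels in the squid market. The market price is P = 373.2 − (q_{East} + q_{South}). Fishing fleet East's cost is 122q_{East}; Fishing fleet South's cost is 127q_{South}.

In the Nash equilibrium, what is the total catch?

165.8

Fishing fleet East's profit: π = q_{East}(373.2 − (q_{East} + q_{South})) − 122q_{East}.
∂π/∂q_{East} = 251.2 − 2q_{East} − q_{South} = 0, so q_{East} = 125.6 − 0.5q_{South}.
By the same steps for South: q_{South} = 123.1 − 0.5q_{East}.
Substituting the second reaction function into the first: q_{East} = 125.6 − 0.5(123.1 − 0.5q_{East}), which gives 0.75q_{East} = 64.05 ⇒ q_{East} = 85.4.
Then q_{South} = 123.1 − 0.5·85.4 = 80.4.
Total catch: 85.4 + 80.4 = 165.8.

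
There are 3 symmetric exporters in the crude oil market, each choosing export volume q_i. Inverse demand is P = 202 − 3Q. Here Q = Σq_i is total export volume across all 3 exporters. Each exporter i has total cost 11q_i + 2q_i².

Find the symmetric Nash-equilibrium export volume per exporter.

A representative exporter's profit is π_i = q_i(202 − 3Q) − 11q_i − 2q_i², with Q = q_i + Σ_{j≠i} q_j.
First-order condition: 191 − 10q_i − 3Σ_{j≠i} q_j = 0.
With identical exporters, set every q_j = q: then 191 − 10q − 6q = 0, i.e. q = 191/16 = 11.9375.

11.9375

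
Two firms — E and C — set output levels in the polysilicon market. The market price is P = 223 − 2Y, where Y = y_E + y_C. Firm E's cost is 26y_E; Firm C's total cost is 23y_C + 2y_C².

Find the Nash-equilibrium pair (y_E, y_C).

Firm E's profit: π = y_E(223 − 2(y_E + y_C)) − 26y_E.
∂π/∂y_E = 197 − 4y_E − 2y_C = 0, so y_E = 49.25 − 0.5y_C.
For C: ∂π/∂y_C = 200 − 8y_C − 2y_E = 0 ⇒ y_C = 25 − 0.25y_E.
Solving the two reaction functions simultaneously: (1 − (−0.5)(−0.25))y_E = 49.25 − 0.5·25, so 0.875y_E = 36.75 and y_E = 42.
Then y_C = 25 − 0.25·42 = 14.5.

42, 14.5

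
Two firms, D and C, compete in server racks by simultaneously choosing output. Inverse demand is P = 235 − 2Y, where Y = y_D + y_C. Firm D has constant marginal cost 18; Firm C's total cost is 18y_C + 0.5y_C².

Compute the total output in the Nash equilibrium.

67.8125

Firm D's profit: π = y_D(235 − 2(y_D + y_C)) − 18y_D.
∂π/∂y_D = 217 − 4y_D − 2y_C = 0, so y_D = 54.25 − 0.5y_C.
For C: ∂π/∂y_C = 217 − 5y_C − 2y_D = 0 ⇒ y_C = 43.4 − 0.4y_D.
Solving the two reaction functions simultaneously: (1 − (−0.5)(−0.4))y_D = 54.25 − 0.5·43.4, so 0.8y_D = 32.55 and y_D = 40.6875.
Then y_C = 43.4 − 0.4·40.6875 = 27.125.
Total output: 40.6875 + 27.125 = 67.8125.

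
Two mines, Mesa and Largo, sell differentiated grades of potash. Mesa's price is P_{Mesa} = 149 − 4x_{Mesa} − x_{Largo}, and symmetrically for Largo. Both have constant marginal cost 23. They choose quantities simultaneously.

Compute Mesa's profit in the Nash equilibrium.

784

Mine Mesa's profit: π = x_{Mesa}(149 − 4x_{Mesa} − x_{Largo}) − 23x_{Mesa}.
∂π/∂x_{Mesa} = 126 − 8x_{Mesa} − x_{Largo} = 0 ⇒ x_{Mesa} = 15.75 − 0.125x_{Largo}.
Setting x_{Mesa} = x_{Largo} in the reaction function: x_{Mesa} = 15.75 − 0.125x_{Mesa}, so x_{Mesa} = 15.75 / 1.125 = 14.
P_{Mesa} = 149 − 4·14 − 14 = 79.
Profit = (79 − 23)·14 = 784.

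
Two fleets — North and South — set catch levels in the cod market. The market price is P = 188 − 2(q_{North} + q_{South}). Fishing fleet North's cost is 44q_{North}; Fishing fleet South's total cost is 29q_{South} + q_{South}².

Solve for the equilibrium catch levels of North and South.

27.3, 17.4

Fishing fleet North's profit: π = q_{North}(188 − 2(q_{North} + q_{South})) − 44q_{North}.
∂π/∂q_{North} = 144 − 4q_{North} − 2q_{South} = 0, so q_{North} = 36 − 0.5q_{South}.
For South: ∂π/∂q_{South} = 159 − 6q_{South} − 2q_{North} = 0 ⇒ q_{South} = 26.5 − (1/3)q_{North}.
Solving the two reaction functions simultaneously: (1 − (−0.5)(−1/3))q_{North} = 36 − 0.5·26.5, so (5/6)q_{North} = 22.75 and q_{North} = 27.3.
Then q_{South} = 26.5 − (1/3)·27.3 = 17.4.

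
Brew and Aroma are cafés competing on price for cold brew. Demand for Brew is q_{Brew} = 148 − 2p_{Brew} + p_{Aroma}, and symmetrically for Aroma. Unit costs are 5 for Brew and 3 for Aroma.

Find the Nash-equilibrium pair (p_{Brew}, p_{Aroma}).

52.4, 51.6

Brew's profit: π = (p_{Brew} − 5)(148 − 2p_{Brew} + p_{Aroma}).
∂π/∂p_{Brew} = 158 − 4p_{Brew} + p_{Aroma} = 0 ⇒ p_{Brew} = 39.5 + 0.25p_{Aroma}.
Similarly p_{Aroma} = 38.5 + 0.25p_{Brew}.
Plugging p_{Aroma} into Brew's best response: p_{Brew} = 39.5 + 0.25(38.5 + 0.25p_{Brew}) ⇒ 0.9375p_{Brew} = 49.125, so p_{Brew} = 52.4.
Then p_{Aroma} = 38.5 + 0.25·52.4 = 51.6.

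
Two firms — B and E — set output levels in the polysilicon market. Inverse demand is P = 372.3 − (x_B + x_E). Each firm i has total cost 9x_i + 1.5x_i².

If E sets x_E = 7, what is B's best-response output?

Firm B's profit: π = x_B(372.3 − (x_B + x_E)) − 9x_B − 1.5x_B².
∂π/∂x_B = 363.3 − 5x_B − x_E = 0, so x_B = 72.66 − 0.2x_E.
At x_E = 7: x_B = 72.66 − 0.2·7 = 71.26.

71.26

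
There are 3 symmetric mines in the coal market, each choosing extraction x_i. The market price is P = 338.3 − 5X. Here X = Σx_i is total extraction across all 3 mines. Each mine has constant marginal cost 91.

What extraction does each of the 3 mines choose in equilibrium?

12.365

A representative mine's profit is π_i = x_i(338.3 − 5X) − 91x_i, with X = x_i + Σ_{j≠i} x_j.
First-order condition: 247.3 − 10x_i − 5Σ_{j≠i} x_j = 0.
Imposing symmetry (x_j = x for all j) turns Σ_{j≠i} x_j into 2x, so 247.3 = 20x and x = 12.365.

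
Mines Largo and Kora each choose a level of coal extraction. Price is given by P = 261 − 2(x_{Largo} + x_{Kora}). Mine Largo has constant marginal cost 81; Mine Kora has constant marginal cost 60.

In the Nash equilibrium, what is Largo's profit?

Mine Largo's profit: π = x_{Largo}(261 − 2(x_{Largo} + x_{Kora})) − 81x_{Largo}.
∂π/∂x_{Largo} = 180 − 4x_{Largo} − 2x_{Kora} = 0, so x_{Largo} = 45 − 0.5x_{Kora}.
By the same steps for Kora: x_{Kora} = 50.25 − 0.5x_{Largo}.
Solving the two reaction functions simultaneously: (1 − (−0.5)(−0.5))x_{Largo} = 45 − 0.5·50.25, so 0.75x_{Largo} = 19.875 and x_{Largo} = 26.5.
Then x_{Kora} = 50.25 − 0.5·26.5 = 37.
Price P = 261 − 2·63.5 = 134.
Largo's profit: (134 − 81)·26.5 = 1404.5.

1404.5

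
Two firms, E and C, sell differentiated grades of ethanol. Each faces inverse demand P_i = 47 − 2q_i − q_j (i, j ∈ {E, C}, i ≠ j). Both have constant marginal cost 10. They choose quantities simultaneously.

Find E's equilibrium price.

24.8

Firm E's profit: π = q_E(47 − 2q_E − q_C) − 10q_E.
∂π/∂q_E = 37 − 4q_E − q_C = 0 ⇒ q_E = 9.25 − 0.25q_C.
By symmetry q_C = q_E; substituting into the reaction function, 1.25q_E = 9.25 and q_E = 7.4.
P_E = 47 − 2·7.4 − 7.4 = 24.8.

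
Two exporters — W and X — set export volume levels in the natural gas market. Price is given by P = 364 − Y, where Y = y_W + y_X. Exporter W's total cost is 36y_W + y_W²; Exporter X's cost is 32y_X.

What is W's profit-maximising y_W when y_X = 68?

Exporter W's profit: π = y_W(364 − (y_W + y_X)) − 36y_W − y_W².
∂π/∂y_W = 328 − 4y_W − y_X = 0, so y_W = 82 − 0.25y_X.
At y_X = 68: y_W = 82 − 0.25·68 = 65.

65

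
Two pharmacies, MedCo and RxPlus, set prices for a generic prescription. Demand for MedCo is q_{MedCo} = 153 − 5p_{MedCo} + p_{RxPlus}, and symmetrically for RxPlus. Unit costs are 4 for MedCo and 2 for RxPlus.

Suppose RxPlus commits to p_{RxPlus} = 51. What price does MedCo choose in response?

MedCo's profit: π = (p_{MedCo} − 4)(153 − 5p_{MedCo} + p_{RxPlus}).
∂π/∂p_{MedCo} = 173 − 10p_{MedCo} + p_{RxPlus} = 0 ⇒ p_{MedCo} = 17.3 + 0.1p_{RxPlus}.
At p_{RxPlus} = 51: p_{MedCo} = 17.3 + 0.1·51 = 22.4.

22.4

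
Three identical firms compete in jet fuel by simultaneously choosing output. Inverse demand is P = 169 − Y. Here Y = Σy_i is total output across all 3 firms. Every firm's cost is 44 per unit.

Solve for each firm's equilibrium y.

31.25

A representative firm's profit is π_i = y_i(169 − Y) − 44y_i, with Y = y_i + Σ_{j≠i} y_j.
First-order condition: 125 − 2y_i − Σ_{j≠i} y_j = 0.
Imposing symmetry (y_j = y for all j) turns Σ_{j≠i} y_j into 2y, so 125 = 4y and y = 31.25.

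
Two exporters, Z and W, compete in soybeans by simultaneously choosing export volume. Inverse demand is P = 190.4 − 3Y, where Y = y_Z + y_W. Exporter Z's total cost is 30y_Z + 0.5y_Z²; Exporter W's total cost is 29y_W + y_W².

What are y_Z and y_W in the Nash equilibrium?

17, 13.8

Exporter Z's profit: π = y_Z(190.4 − 3(y_Z + y_W)) − 30y_Z − 0.5y_Z².
∂π/∂y_Z = 160.4 − 7y_Z − 3y_W = 0, so y_Z = 802/35 − (3/7)y_W.
For W: ∂π/∂y_W = 161.4 − 8y_W − 3y_Z = 0 ⇒ y_W = 20.175 − 0.375y_Z.
Solving the two reaction functions simultaneously: (1 − (−3/7)(−0.375))y_Z = 802/35 − (3/7)·20.175, so (47/56)y_Z = 799/56 and y_Z = 17.
Then y_W = 20.175 − 0.375·17 = 13.8.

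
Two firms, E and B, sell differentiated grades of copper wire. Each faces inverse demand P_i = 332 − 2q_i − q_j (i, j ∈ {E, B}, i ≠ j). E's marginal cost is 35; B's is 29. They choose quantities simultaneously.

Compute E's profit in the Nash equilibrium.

Firm E's profit: π = q_E(332 − 2q_E − q_B) − 35q_E.
∂π/∂q_E = 297 − 4q_E − q_B = 0 ⇒ q_E = 74.25 − 0.25q_B.
Similarly q_B = 75.75 − 0.25q_E.
Plugging q_B into E's best response: q_E = 74.25 − 0.25(75.75 − 0.25q_E) ⇒ 0.9375q_E = 55.3125, so q_E = 59.
Then q_B = 75.75 − 0.25·59 = 61.
P_E = 332 − 2·59 − 61 = 153.
Profit = (153 − 35)·59 = 6962.

6962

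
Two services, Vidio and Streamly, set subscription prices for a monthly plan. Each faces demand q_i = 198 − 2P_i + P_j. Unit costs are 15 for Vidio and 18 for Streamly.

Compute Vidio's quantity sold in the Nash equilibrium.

122.8

Vidio's profit: π = (P_{Vidio} − 15)(198 − 2P_{Vidio} + P_{Streamly}).
∂π/∂P_{Vidio} = 228 − 4P_{Vidio} + P_{Streamly} = 0 ⇒ P_{Vidio} = 57 + 0.25P_{Streamly}.
Similarly P_{Streamly} = 58.5 + 0.25P_{Vidio}.
Plugging P_{Streamly} into Vidio's best response: P_{Vidio} = 57 + 0.25(58.5 + 0.25P_{Vidio}) ⇒ 0.9375P_{Vidio} = 71.625, so P_{Vidio} = 76.4.
Then P_{Streamly} = 58.5 + 0.25·76.4 = 77.6.
q_{Vidio} = 198 − 2·76.4 + 77.6 = 122.8.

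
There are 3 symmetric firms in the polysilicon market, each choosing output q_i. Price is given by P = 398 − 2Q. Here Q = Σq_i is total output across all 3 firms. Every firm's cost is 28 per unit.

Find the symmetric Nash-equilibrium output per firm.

46.25

A representative firm's profit is π_i = q_i(398 − 2Q) − 28q_i, with Q = q_i + Σ_{j≠i} q_j.
First-order condition: 370 − 4q_i − 2Σ_{j≠i} q_j = 0.
With identical firms, set every q_j = q: then 370 − 4q − 4q = 0, i.e. q = 370/8 = 46.25.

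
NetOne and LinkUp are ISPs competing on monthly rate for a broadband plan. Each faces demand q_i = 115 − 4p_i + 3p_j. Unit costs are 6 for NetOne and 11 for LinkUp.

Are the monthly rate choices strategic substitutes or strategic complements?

NetOne's profit: π = (p_{NetOne} − 6)(115 − 4p_{NetOne} + 3p_{LinkUp}).
∂π/∂p_{NetOne} = 139 − 8p_{NetOne} + 3p_{LinkUp} = 0 ⇒ p_{NetOne} = 17.375 + 0.375p_{LinkUp}.
The best-response slope dp_{NetOne}/dp_{LinkUp} = 0.375 > 0: the reaction function is upward-sloping, so the choices are strategic complements.

strategic complements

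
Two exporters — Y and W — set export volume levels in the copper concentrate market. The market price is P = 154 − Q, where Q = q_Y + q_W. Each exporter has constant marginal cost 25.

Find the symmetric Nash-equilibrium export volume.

43

Exporter Y's profit: π = q_Y(154 − (q_Y + q_W)) − 25q_Y.
∂π/∂q_Y = 129 − 2q_Y − q_W = 0, so q_Y = 64.5 − 0.5q_W.
By symmetry q_W = q_Y; substituting into the reaction function, 1.5q_Y = 64.5 and q_Y = 43.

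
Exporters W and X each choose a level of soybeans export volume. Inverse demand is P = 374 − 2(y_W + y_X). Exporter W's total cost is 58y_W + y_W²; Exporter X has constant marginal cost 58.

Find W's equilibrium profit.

Exporter W's profit: π = y_W(374 − 2(y_W + y_X)) − 58y_W − y_W².
∂π/∂y_W = 316 − 6y_W − 2y_X = 0, so y_W = 158/3 − (1/3)y_X.
For X: ∂π/∂y_X = 316 − 4y_X − 2y_W = 0 ⇒ y_X = 79 − 0.5y_W.
Solving the two reaction functions simultaneously: (1 − (−1/3)(−0.5))y_W = 158/3 − (1/3)·79, so (5/6)y_W = 79/3 and y_W = 31.6.
Then y_X = 79 − 0.5·31.6 = 63.2.
Price P = 374 − 2·94.8 = 184.4.
W's profit: (184.4 − 58)·31.6 − (31.6)² = 2995.68.

2995.68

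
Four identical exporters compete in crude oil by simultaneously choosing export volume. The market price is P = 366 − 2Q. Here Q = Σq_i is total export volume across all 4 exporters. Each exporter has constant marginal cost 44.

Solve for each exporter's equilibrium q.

A representative exporter's profit is π_i = q_i(366 − 2Q) − 44q_i, with Q = q_i + Σ_{j≠i} q_j.
First-order condition: 322 − 4q_i − 2Σ_{j≠i} q_j = 0.
With identical exporters, set every q_j = q: then 322 − 4q − 6q = 0, i.e. q = 322/10 = 32.2.

32.2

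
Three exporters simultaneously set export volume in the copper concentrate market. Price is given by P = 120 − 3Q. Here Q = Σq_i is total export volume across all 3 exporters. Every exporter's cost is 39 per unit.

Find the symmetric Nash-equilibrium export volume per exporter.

A representative exporter's profit is π_i = q_i(120 − 3Q) − 39q_i, with Q = q_i + Σ_{j≠i} q_j.
First-order condition: 81 − 6q_i − 3Σ_{j≠i} q_j = 0.
In a symmetric equilibrium every exporter chooses the same q, so Σ_{j≠i} q_j = 2q. The condition becomes 81 − 12q = 0, giving q = 81/12 = 6.75.

6.75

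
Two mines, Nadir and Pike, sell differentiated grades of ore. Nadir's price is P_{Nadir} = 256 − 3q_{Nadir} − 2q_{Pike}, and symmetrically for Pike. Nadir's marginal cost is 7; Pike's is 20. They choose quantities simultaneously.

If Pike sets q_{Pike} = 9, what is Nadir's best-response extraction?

Mine Nadir's profit: π = q_{Nadir}(256 − 3q_{Nadir} − 2q_{Pike}) − 7q_{Nadir}.
∂π/∂q_{Nadir} = 249 − 6q_{Nadir} − 2q_{Pike} = 0 ⇒ q_{Nadir} = 41.5 − (1/3)q_{Pike}.
At q_{Pike} = 9: q_{Nadir} = 41.5 − (1/3)·9 = 38.5.

38.5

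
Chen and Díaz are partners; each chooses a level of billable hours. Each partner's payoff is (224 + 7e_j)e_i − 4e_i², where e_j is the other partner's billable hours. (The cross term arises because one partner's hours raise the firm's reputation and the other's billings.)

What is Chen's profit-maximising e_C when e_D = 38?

61.25

Chen's payoff is (224 + 7e_D)e_C − 4e_C².
∂π/∂e_C = 224 + 7e_D − 8e_C = 0, so e_C = 28 + 0.875e_D.
At e_D = 38: e_C = 28 + 0.875·38 = 61.25.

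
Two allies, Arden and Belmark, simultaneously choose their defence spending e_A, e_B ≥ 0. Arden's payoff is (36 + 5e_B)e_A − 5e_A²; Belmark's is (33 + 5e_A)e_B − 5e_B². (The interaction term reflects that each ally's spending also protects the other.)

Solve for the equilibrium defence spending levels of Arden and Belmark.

Expanding Arden's payoff: 36e_A + 5e_Be_A − 5e_A².
∂π/∂e_A = 36 + 5e_B − 10e_A = 0, so e_A = 3.6 + 0.5e_B.
Likewise for Belmark: e_B = 3.3 + 0.5e_A.
Plugging e_B into Arden's best response: e_A = 3.6 + 0.5(3.3 + 0.5e_A) ⇒ 0.75e_A = 5.25, so e_A = 7.
Then e_B = 3.3 + 0.5·7 = 6.8.

7, 6.8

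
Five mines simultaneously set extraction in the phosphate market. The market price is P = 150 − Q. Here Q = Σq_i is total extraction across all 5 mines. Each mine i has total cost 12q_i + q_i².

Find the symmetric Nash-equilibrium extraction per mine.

A representative mine's profit is π_i = q_i(150 − Q) − 12q_i − q_i², with Q = q_i + Σ_{j≠i} q_j.
First-order condition: 138 − 4q_i − Σ_{j≠i} q_j = 0.
Imposing symmetry (q_j = q for all j) turns Σ_{j≠i} q_j into 4q, so 138 = 8q and q = 17.25.

17.25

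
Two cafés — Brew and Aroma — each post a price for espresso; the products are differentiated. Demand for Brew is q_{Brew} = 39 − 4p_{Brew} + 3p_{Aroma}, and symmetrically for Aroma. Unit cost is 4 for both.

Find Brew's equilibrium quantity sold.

Brew's profit: π = (p_{Brew} − 4)(39 − 4p_{Brew} + 3p_{Aroma}).
∂π/∂p_{Brew} = 55 − 8p_{Brew} + 3p_{Aroma} = 0 ⇒ p_{Brew} = 6.875 + 0.375p_{Aroma}.
Setting p_{Brew} = p_{Aroma} in the reaction function: p_{Brew} = 6.875 + 0.375p_{Brew}, so p_{Brew} = 6.875 / 0.625 = 11.
q_{Brew} = 39 − 4·11 + 3·11 = 28.

28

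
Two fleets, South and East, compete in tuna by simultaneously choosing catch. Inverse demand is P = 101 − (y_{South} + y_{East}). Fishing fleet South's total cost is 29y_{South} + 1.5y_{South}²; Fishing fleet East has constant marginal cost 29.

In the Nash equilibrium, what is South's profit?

Fishing fleet South's profit: π = y_{South}(101 − (y_{South} + y_{East})) − 29y_{South} − 1.5y_{South}².
∂π/∂y_{South} = 72 − 5y_{South} − y_{East} = 0, so y_{South} = 14.4 − 0.2y_{East}.
For East: ∂π/∂y_{East} = 72 − 2y_{East} − y_{South} = 0 ⇒ y_{East} = 36 − 0.5y_{South}.
Solving the two reaction functions simultaneously: (1 − (−0.2)(−0.5))y_{South} = 14.4 − 0.2·36, so 0.9y_{South} = 7.2 and y_{South} = 8.
Then y_{East} = 36 − 0.5·8 = 32.
Price P = 101 − 40 = 61.
South's profit: (61 − 29)·8 − 1.5(8)² = 160.

160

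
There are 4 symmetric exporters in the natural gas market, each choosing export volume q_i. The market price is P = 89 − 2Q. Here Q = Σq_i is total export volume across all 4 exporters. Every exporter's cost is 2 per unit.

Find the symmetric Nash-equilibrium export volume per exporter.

8.7

A representative exporter's profit is π_i = q_i(89 − 2Q) − 2q_i, with Q = q_i + Σ_{j≠i} q_j.
First-order condition: 87 − 4q_i − 2Σ_{j≠i} q_j = 0.
Imposing symmetry (q_j = q for all j) turns Σ_{j≠i} q_j into 3q, so 87 = 10q and q = 8.7.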